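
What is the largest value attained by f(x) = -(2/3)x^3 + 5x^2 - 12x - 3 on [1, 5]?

The derivative is -2x^2 + 10x - 12, which vanishes at x = 2 and x = 3.
Compare values at every candidate in [1, 5]: f(1) = -32/3, f(2) = -37/3, f(3) = -12, f(5) = -64/3.
Hence the absolute maximum is -32/3 at x = 1.

-32/3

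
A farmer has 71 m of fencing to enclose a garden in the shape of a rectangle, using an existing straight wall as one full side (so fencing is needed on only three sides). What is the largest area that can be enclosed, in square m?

5041/8

Let the sides perpendicular to the wall have length x and the parallel side y, so 2x + y = 71 and the area is A = xy = x(71 − 2x).
A'(x) = 71 − 4x = 0 gives x = 71/4, and A''(x) = −4 < 0 confirms a maximum.
Then y = 71 − 2·71/4 = 71/2 and A = 5041/8.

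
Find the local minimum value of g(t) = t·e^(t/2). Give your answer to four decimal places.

-0.7358

By the product rule, g'(t) = ((1/2)t + 1)·e^(t/2). Since e^(t/2) > 0, the only critical point is t = -2.
g''(-2) has the same sign as 1/2 > 0, so this is a local minimum.
g(-2) = (-2)·e^(-1) ≈ -0.7358.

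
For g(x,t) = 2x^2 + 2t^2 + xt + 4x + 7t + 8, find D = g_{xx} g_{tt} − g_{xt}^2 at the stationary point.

15

∂g/∂x = 4x + t + 4 = 0 and ∂g/∂t = x + 4t + 7 = 0, so (x, t) = (-3/5, -8/5).
The Hessian has g_{xx} = 4, g_{tt} = 4, g_{xt} = 1, giving D = 15 > 0 with g_{xx} > 0, so the point is a local minimum.
D = (4)·(4) − (1)^2 = 15.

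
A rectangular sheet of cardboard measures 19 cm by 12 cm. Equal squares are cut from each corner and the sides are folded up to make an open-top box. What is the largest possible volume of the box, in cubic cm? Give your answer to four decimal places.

245.3777

With cut size x, the volume is V(x) = x(19 − 2x)(12 − 2x) for 0 < x < 6.
V'(x) = 12x^2 − 124x + 228. Setting V'(x) = 0 gives x ≈ 2.3928 (the root in (0, 6)).
V''(x) = 24x − 124 is negative there, so this is the maximum; V ≈ 245.3777.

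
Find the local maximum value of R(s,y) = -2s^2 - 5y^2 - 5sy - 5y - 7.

-11/3

∂R/∂s = -4s - 5y = 0 and ∂R/∂y = -5s - 10y - 5 = 0, so (s, y) = (5/3, -4/3).
The Hessian has R_{ss} = -4, R_{yy} = -10, R_{sy} = -5, giving D = 15 > 0 with R_{ss} < 0, so the point is a local maximum.
R(5/3, -4/3) = -11/3.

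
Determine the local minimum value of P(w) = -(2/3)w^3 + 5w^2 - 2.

-2

Critical points: P'(w) = -2w^2 + 10w vanishes at w = 0, 5.
P''(w) = -4w + 10. P''(0) = 10 > 0 ⇒ local minimum; P''(5) = -10 < 0 ⇒ local maximum.
The local minimum is P(0) = -2.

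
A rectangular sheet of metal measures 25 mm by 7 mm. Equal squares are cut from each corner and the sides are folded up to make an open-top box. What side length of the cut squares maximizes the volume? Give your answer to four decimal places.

With cut size x, the volume is V(x) = x(25 − 2x)(7 − 2x) for 0 < x < 3.5.
V'(x) = 12x^2 − 128x + 175. Setting V'(x) = 0 gives x ≈ 1.6103 (the root in (0, 3.5)).
V''(x) = 24x − 128 is negative there, so this is the maximum; V ≈ 132.5487.

1.6103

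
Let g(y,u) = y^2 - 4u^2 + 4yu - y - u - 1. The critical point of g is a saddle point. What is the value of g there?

∂g/∂y = 2y + 4u - 1 = 0 and ∂g/∂u = 4y - 8u - 1 = 0, so (y, u) = (3/8, 1/16).
The Hessian has g_{yy} = 2, g_{uu} = -8, g_{yu} = 4, giving D = -32 < 0, so the point is a saddle point.
g(3/8, 1/16) = -39/32.

-39/32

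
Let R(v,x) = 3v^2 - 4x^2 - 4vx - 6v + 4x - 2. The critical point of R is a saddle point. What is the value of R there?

∂R/∂v = 6v - 4x - 6 = 0 and ∂R/∂x = -4v - 8x + 4 = 0, so (v, x) = (1, 0).
The Hessian has R_{vv} = 6, R_{xx} = -8, R_{vx} = -4, giving D = -64 < 0, so the point is a saddle point.
R(1, 0) = -5.

-5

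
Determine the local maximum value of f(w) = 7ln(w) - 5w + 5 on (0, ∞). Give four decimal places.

0.3553

f'(w) = 7/w − 5 = 0 gives w = 7/5.
f''(w) = -7/w², which is negative for w > 0, so this is a local maximum.
f(7/5) = 7·ln(7/5) - 7 + 5 ≈ 0.3553.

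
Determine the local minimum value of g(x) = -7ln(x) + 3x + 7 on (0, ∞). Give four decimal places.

8.0689

g'(x) = -7/x + 3 = 0 gives x = 7/3.
g''(x) = 7/x², which is positive for x > 0, so this is a local minimum.
g(7/3) = -7·ln(7/3) + 7 + 7 ≈ 8.0689.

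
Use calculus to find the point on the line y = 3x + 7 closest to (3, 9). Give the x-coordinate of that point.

9/10

Minimize D(x)^2 = (x - 3)^2 + (3x - 2)^2.
d/dx[D^2] = 2(x - 3) + 2·3·(3x - 2) = 0 ⇒ x = 9/10.
Then y = 97/10 and the distance is √(49/10) ≈ 2.2136.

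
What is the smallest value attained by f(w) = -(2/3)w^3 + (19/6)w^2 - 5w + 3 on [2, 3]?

-3/2

f'(w) = -2w^2 + (19/3)w - 5, which has no zeros in [2, 3].
Compare values at every candidate in [2, 3]: f(2) = 1/3,  f(3) = -3/2.
So the minimum is f(3) = -3/2.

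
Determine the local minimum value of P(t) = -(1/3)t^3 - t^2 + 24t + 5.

-103

P'(t) = -t^2 - 2t + 24 = 0 at t = -6, 4.
Since P''(t) = -2t - 2, we get P''(-6) = 10 > 0 ⇒ local minimum; P''(4) = -10 < 0 ⇒ local maximum.
So the local minimum value is P(-6) = -103.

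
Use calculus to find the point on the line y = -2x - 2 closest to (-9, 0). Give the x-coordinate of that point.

Minimize D(x)^2 = (x + 9)^2 + (-2x - 2)^2.
d/dx[D^2] = 2(x + 9) + 2·(-2)·(-2x - 2) = 0 ⇒ x = -13/5.
Then y = 16/5 and the distance is √(256/5) ≈ 7.1554.

-13/5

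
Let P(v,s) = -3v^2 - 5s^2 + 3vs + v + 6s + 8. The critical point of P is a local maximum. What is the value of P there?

539/51

∂P/∂v = -6v + 3s + 1 = 0 and ∂P/∂s = 3v - 10s + 6 = 0, so (v, s) = (28/51, 13/17).
The Hessian has P_{vv} = -6, P_{ss} = -10, P_{vs} = 3, giving D = 51 > 0 with P_{vv} < 0, so the point is a local maximum.
P(28/51, 13/17) = 539/51.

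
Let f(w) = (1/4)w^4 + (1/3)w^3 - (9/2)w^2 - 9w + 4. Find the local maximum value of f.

101/12

Critical points: f'(w) = w^3 + w^2 - 9w - 9 vanishes at w = -3, -1, 3.
Second-derivative test with f''(w) = 3w^2 + 2w - 9: f''(-3) = 12 > 0 ⇒ local minimum; f''(-1) = -8 < 0 ⇒ local maximum; f''(3) = 24 > 0 ⇒ local minimum.
The local maximum is f(-1) = 101/12.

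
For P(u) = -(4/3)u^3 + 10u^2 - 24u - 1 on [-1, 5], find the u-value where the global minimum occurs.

5

The derivative is -4u^2 + 20u - 24, which vanishes at u = 2 and u = 3.
Candidates: P(-1) = 103/3; P(2) = -59/3; P(3) = -19; P(5) = -113/3.
The minimum over the interval is -113/3, attained at u = 5.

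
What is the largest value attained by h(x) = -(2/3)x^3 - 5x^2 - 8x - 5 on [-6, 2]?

7

The derivative is -2x^2 - 10x - 8, which vanishes at x = -4 and x = -1.
Compare values at every candidate in [-6, 2]: h(-6) = 7,  h(-4) = -31/3,  h(-1) = -4/3,  h(2) = -139/3.
The maximum over the interval is 7, attained at x = -6.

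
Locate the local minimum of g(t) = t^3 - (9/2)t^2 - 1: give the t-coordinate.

3

Critical points: g'(t) = 3t^2 - 9t vanishes at t = 0, 3.
Since g''(t) = 6t - 9, we get g''(0) = -9 < 0 ⇒ local maximum; g''(3) = 9 > 0 ⇒ local minimum.
So the local minimum value is g(3) = -29/2.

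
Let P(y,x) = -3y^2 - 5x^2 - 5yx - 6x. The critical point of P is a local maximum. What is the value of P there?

∂P/∂y = -6y - 5x = 0 and ∂P/∂x = -5y - 10x - 6 = 0, so (y, x) = (6/7, -36/35).
The Hessian has P_{yy} = -6, P_{xx} = -10, P_{yx} = -5, giving D = 35 > 0 with P_{yy} < 0, so the point is a local maximum.
P(6/7, -36/35) = 108/35.

108/35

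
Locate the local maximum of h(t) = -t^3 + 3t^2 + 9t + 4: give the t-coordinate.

Critical points: h'(t) = -3t^2 + 6t + 9 vanishes at t = -1, 3.
Second-derivative test with h''(t) = -6t + 6: h''(-1) = 12 > 0 ⇒ local minimum; h''(3) = -12 < 0 ⇒ local maximum.
Thus h has its local maximum at t = 3, with value 31.

3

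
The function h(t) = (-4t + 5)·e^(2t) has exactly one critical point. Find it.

Differentiating with the product rule gives h'(t) = (-8t + 6)·e^(2t). Since e^(2t) > 0, the only critical point is t = 3/4.
h''(3/4) has the same sign as -8 < 0, so this is a local maximum.
h(3/4) = (2)·e^(3/2) ≈ 8.9634.

3/4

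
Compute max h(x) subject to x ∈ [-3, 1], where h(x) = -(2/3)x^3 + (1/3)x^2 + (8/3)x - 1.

The derivative is -2x^2 + (2/3)x + 8/3, whose only zero in [-3, 1] is x = -1.
Candidates: h(-3) = 12,  h(-1) = -8/3,  h(1) = 4/3.
So the maximum is h(-3) = 12.

12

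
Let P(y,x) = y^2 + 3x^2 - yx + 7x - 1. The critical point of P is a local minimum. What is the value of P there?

-60/11

∂P/∂y = 2y - x = 0 and ∂P/∂x = -y + 6x + 7 = 0, so (y, x) = (-7/11, -14/11).
The Hessian has P_{yy} = 2, P_{xx} = 6, P_{yx} = -1, giving D = 11 > 0 with P_{yy} > 0, so the point is a local minimum.
P(-7/11, -14/11) = -60/11.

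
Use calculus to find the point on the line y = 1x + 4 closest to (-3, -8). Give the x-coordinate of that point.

-15/2

Minimize D(x)^2 = (x + 3)^2 + (x + 12)^2.
d/dx[D^2] = 2(x + 3) + 2·1·(x + 12) = 0 ⇒ x = -15/2.
Then y = -7/2 and the distance is √(81/2) ≈ 6.3640.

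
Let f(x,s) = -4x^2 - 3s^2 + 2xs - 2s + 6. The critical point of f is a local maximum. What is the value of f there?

∂f/∂x = -8x + 2s = 0 and ∂f/∂s = 2x - 6s - 2 = 0, so (x, s) = (-1/11, -4/11).
The Hessian has f_{xx} = -8, f_{ss} = -6, f_{xs} = 2, giving D = 44 > 0 with f_{xx} < 0, so the point is a local maximum.
f(-1/11, -4/11) = 70/11.

70/11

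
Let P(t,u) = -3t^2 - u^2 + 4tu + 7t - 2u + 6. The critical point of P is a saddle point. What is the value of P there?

∂P/∂t = -6t + 4u + 7 = 0 and ∂P/∂u = 4t - 2u - 2 = 0, so (t, u) = (-3/2, -4).
The Hessian has P_{tt} = -6, P_{uu} = -2, P_{tu} = 4, giving D = -4 < 0, so the point is a saddle point.
P(-3/2, -4) = 19/4.

19/4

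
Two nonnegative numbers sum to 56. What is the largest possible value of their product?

With x + y = 56, the product is P(x) = x(56 − x).
P'(x) = 56 − 2x = 0 gives x = 28; P'' = −2 < 0, so this is the maximum.
P = 28·28 = 784.

784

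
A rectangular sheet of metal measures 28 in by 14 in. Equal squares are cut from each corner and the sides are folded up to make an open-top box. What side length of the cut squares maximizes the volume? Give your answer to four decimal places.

With cut size x, the volume is V(x) = x(28 − 2x)(14 − 2x) for 0 < x < 7.
V'(x) = 12x^2 − 168x + 392. Setting V'(x) = 0 gives x ≈ 2.9585 (the root in (0, 7)).
V''(x) = 24x − 168 is negative there, so this is the maximum; V ≈ 528.0830.

2.9585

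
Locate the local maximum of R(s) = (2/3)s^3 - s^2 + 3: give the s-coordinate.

0

R'(s) = 2s^2 - 2s. Setting R'(s) = 0 gives s ∈ {0, 1}.
R''(s) = 4s - 2. R''(0) = -2 < 0 ⇒ local maximum; R''(1) = 2 > 0 ⇒ local minimum.
The local maximum is R(0) = 3.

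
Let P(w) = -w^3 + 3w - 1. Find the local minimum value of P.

-3

P'(w) = -3w^2 + 3 = 0 at w = -1, 1.
P''(w) = -6w. P''(-1) = 6 > 0 ⇒ local minimum; P''(1) = -6 < 0 ⇒ local maximum.
So the local minimum value is P(-1) = -3.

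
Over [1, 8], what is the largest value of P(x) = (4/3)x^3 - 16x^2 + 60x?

416/3

The derivative is 4x^2 - 32x + 60, which vanishes at x = 3 and x = 5.
Evaluating at the critical points and endpoints: P(1) = 136/3, P(3) = 72, P(5) = 200/3, P(8) = 416/3.
Hence the absolute maximum is 416/3 at x = 8.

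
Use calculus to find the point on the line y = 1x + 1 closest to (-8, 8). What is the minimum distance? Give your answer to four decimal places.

10.6066

Minimize D(x)^2 = (x + 8)^2 + (x - 7)^2.
d/dx[D^2] = 2(x + 8) + 2·1·(x - 7) = 0 ⇒ x = -1/2.
Then y = 1/2 and the distance is √(225/2) ≈ 10.6066.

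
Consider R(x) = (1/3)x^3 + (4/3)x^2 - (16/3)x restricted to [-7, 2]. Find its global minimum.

-35/3

The derivative is x^2 + (8/3)x - 16/3, which vanishes at x = -4 and x = 4/3.
Candidates: R(-7) = -35/3; R(-4) = 64/3; R(4/3) = -320/81; R(2) = -8/3.
The minimum over the interval is -35/3, attained at x = -7.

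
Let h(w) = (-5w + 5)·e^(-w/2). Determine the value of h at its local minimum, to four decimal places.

-2.2313

By the product rule, h'(w) = ((5/2)w - 15/2)·e^(-w/2). Since e^(-w/2) > 0, the only critical point is w = 3.
h''(3) has the same sign as 5/2 > 0, so this is a local minimum.
h(3) = (-10)·e^(-3/2) ≈ -2.2313.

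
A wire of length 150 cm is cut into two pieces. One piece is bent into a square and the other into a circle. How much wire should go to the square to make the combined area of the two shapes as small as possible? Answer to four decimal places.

84.0149

Let x be the length used for the square. Square side x/4; circle radius (150−x)/(2π).
A(x) = (x/4)² + π·((150−x)/(2π))² = x²/16 + (150−x)²/(4π) for 0 ≤ x ≤ 150. A'(x) = x/8 − (150−x)/(2π) = 0 gives x = 4·150/(π+4) ≈ 84.0149.
A'' = 1/8 + 1/(2π) > 0, so this gives the minimum combined area; x ≈ 84.0149 cm to the square.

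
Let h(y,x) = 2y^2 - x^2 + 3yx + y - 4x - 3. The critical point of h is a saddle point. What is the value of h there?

-8/17

∂h/∂y = 4y + 3x + 1 = 0 and ∂h/∂x = 3y - 2x - 4 = 0, so (y, x) = (10/17, -19/17).
The Hessian has h_{yy} = 4, h_{xx} = -2, h_{yx} = 3, giving D = -17 < 0, so the point is a saddle point.
h(10/17, -19/17) = -8/17.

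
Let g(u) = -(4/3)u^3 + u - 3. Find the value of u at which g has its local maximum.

Critical points: g'(u) = -4u^2 + 1 vanishes at u = -1/2, 1/2.
Second-derivative test with g''(u) = -8u: g''(-1/2) = 4 > 0 ⇒ local minimum; g''(1/2) = -4 < 0 ⇒ local maximum.
So the local maximum value is g(1/2) = -8/3.

1/2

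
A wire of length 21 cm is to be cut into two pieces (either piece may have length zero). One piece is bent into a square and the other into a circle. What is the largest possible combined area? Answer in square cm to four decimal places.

35.0937

Let x be the length used for the square. Square side x/4; circle radius (21−x)/(2π).
A(x) = (x/4)² + π·((21−x)/(2π))² = x²/16 + (21−x)²/(4π) for 0 ≤ x ≤ 21. A'(x) = x/8 − (21−x)/(2π) = 0 gives x = 4·21/(π+4) ≈ 11.7621.
A'' > 0, so the interior critical point is a minimum; the maximum is at an endpoint. A(0) = 35.0937 and A(21) = 27.5625, so the largest area is 35.0937.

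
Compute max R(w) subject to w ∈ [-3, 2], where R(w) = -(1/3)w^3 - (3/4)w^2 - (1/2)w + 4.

R'(w) = -w^2 - (3/2)w - 1/2, which vanishes at w = -1 and w = -1/2.
Evaluating at the critical points and endpoints: R(-3) = 31/4, R(-1) = 49/12, R(-1/2) = 197/48, R(2) = -8/3.
Hence the absolute maximum is 31/4 at w = -3.

31/4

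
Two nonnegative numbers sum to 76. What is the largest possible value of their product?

With x + y = 76, the product is P(x) = x(76 − x).
P'(x) = 76 − 2x = 0 gives x = 38; P'' = −2 < 0, so this is the maximum.
P = 38·38 = 1444.

1444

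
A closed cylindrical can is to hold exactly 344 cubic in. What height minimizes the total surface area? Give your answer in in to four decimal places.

7.5943

With radius r and height h, πr²h = 344 so h = 344/(πr²), and S(r) = 2πr² + 2πrh = 2πr² + 2·344/r.
S'(r) = 4πr − 2·344/r² = 0 ⇒ r³ = 344/(2π), so r ≈ 3.7972 and h = 2r ≈ 7.5943.
S''(r) = 4π + 4·344/r³ > 0, so this is the minimum; S ≈ 271.7817.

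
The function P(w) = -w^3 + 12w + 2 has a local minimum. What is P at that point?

-14

P'(w) = -3w^2 + 12. Setting P'(w) = 0 gives w ∈ {-2, 2}.
Second-derivative test with P''(w) = -6w: P''(-2) = 12 > 0 ⇒ local minimum; P''(2) = -12 < 0 ⇒ local maximum.
The local minimum is P(-2) = -14.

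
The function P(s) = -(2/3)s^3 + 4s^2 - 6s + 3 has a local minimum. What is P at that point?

Critical points: P'(s) = -2s^2 + 8s - 6 vanishes at s = 1, 3.
Second-derivative test with P''(s) = -4s + 8: P''(1) = 4 > 0 ⇒ local minimum; P''(3) = -4 < 0 ⇒ local maximum.
So the local minimum value is P(1) = 1/3.

1/3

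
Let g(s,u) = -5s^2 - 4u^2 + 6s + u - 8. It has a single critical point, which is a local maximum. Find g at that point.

∂g/∂s = -10s + 6 = 0 and ∂g/∂u = -8u + 1 = 0, so (s, u) = (3/5, 1/8).
The Hessian has g_{ss} = -10, g_{uu} = -8, g_{su} = 0, giving D = 80 > 0 with g_{ss} < 0, so the point is a local maximum.
g(3/5, 1/8) = -491/80.

-491/80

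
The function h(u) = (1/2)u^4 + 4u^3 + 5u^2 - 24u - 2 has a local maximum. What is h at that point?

h'(u) = 2u^3 + 12u^2 + 10u - 24 = 0 at u = -4, -3, 1.
Since h''(u) = 6u^2 + 24u + 10, we get h''(-4) = 10 > 0 ⇒ local minimum; h''(-3) = -8 < 0 ⇒ local maximum; h''(1) = 40 > 0 ⇒ local minimum.
So the local maximum value is h(-3) = 95/2.

95/2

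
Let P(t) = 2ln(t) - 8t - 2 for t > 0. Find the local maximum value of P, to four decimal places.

P'(t) = 2/t − 8 = 0 gives t = 1/4.
P''(t) = -2/t², which is negative for t > 0, so this is a local maximum.
P(1/4) = 2·ln(1/4) - 2 - 2 ≈ -6.7726.

-6.7726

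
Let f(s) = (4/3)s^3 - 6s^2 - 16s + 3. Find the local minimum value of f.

-215/3

f'(s) = 4s^2 - 12s - 16. Setting f'(s) = 0 gives s ∈ {-1, 4}.
f''(s) = 8s - 12. f''(-1) = -20 < 0 ⇒ local maximum; f''(4) = 20 > 0 ⇒ local minimum.
The local minimum is f(4) = -215/3.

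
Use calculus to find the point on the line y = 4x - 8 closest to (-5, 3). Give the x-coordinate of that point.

39/17

Minimize D(x)^2 = (x + 5)^2 + (4x - 11)^2.
d/dx[D^2] = 2(x + 5) + 2·4·(4x - 11) = 0 ⇒ x = 39/17.
Then y = 20/17 and the distance is √(961/17) ≈ 7.5186.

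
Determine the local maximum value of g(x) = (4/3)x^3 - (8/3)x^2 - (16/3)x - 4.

-164/81

g'(x) = 4x^2 - (16/3)x - 16/3 = 0 at x = -2/3, 2.
Second-derivative test with g''(x) = 8x - 16/3: g''(-2/3) = -32/3 < 0 ⇒ local maximum; g''(2) = 32/3 > 0 ⇒ local minimum.
So the local maximum value is g(-2/3) = -164/81.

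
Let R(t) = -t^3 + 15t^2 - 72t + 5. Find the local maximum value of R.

R'(t) = -3t^2 + 30t - 72. Setting R'(t) = 0 gives t ∈ {4, 6}.
Second-derivative test with R''(t) = -6t + 30: R''(4) = 6 > 0 ⇒ local minimum; R''(6) = -6 < 0 ⇒ local maximum.
Thus R has its local maximum at t = 6, with value -103.

-103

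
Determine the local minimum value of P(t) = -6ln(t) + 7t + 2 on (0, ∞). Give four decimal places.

8.9249

P'(t) = -6/t + 7 = 0 gives t = 6/7.
P''(t) = 6/t², which is positive for t > 0, so this is a local minimum.
P(6/7) = -6·ln(6/7) + 6 + 2 ≈ 8.9249.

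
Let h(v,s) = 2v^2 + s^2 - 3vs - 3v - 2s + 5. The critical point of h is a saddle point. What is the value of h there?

∂h/∂v = 4v - 3s - 3 = 0 and ∂h/∂s = -3v + 2s - 2 = 0, so (v, s) = (-12, -17).
The Hessian has h_{vv} = 4, h_{ss} = 2, h_{vs} = -3, giving D = -1 < 0, so the point is a saddle point.
h(-12, -17) = 40.

40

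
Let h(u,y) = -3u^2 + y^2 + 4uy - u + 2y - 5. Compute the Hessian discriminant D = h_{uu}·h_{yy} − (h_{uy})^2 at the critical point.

∂h/∂u = -6u + 4y - 1 = 0 and ∂h/∂y = 4u + 2y + 2 = 0, so (u, y) = (-5/14, -2/7).
The Hessian has h_{uu} = -6, h_{yy} = 2, h_{uy} = 4, giving D = -28 < 0, so the point is a saddle point.
D = (-6)·(2) − (4)^2 = -28.

-28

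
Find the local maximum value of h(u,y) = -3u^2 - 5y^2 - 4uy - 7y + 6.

∂h/∂u = -6u - 4y = 0 and ∂h/∂y = -4u - 10y - 7 = 0, so (u, y) = (7/11, -21/22).
The Hessian has h_{uu} = -6, h_{yy} = -10, h_{uy} = -4, giving D = 44 > 0 with h_{uu} < 0, so the point is a local maximum.
h(7/11, -21/22) = 411/44.

411/44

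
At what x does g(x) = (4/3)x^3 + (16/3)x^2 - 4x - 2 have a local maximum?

-3

g'(x) = 4x^2 + (32/3)x - 4. Setting g'(x) = 0 gives x ∈ {-3, 1/3}.
g''(x) = 8x + 32/3. g''(-3) = -40/3 < 0 ⇒ local maximum; g''(1/3) = 40/3 > 0 ⇒ local minimum.
So the local maximum value is g(-3) = 22.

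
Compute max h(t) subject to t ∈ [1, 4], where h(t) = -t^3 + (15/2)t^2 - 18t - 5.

h'(t) = -3t^2 + 15t - 18, which vanishes at t = 2 and t = 3.
Evaluating at the critical points and endpoints: h(1) = -33/2; h(2) = -19; h(3) = -37/2; h(4) = -21.
Hence the absolute maximum is -33/2 at t = 1.

-33/2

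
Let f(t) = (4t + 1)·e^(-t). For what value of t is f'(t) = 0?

By the product rule, f'(t) = (-4t + 3)·e^(-t). Since e^(-t) > 0, the only critical point is t = 3/4.
f''(3/4) has the same sign as -4 < 0, so this is a local maximum.
f(3/4) = (4)·e^(-3/4) ≈ 1.8895.

3/4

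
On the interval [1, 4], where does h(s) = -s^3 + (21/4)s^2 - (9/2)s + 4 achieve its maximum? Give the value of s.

3

The derivative is -3s^2 + (21/2)s - 9/2, whose only zero in [1, 4] is s = 3.
Candidates: h(1) = 15/4; h(3) = 43/4; h(4) = 6.
So the maximum is h(3) = 43/4.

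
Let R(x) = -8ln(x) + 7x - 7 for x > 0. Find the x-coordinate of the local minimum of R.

8/7

R'(x) = -8/x + 7 = 0 gives x = 8/7.
R''(x) = 8/x², which is positive for x > 0, so this is a local minimum.
R(8/7) = -8·ln(8/7) + 8 - 7 ≈ -0.0683.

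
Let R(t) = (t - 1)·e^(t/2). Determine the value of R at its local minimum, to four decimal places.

Differentiating with the product rule gives R'(t) = ((1/2)t + 1/2)·e^(t/2). Since e^(t/2) > 0, the only critical point is t = -1.
R''(-1) has the same sign as 1/2 > 0, so this is a local minimum.
R(-1) = (-2)·e^(-1/2) ≈ -1.2131.

-1.2131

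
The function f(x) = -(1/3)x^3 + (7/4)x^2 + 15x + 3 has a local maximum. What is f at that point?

84

f'(x) = -x^2 + (7/2)x + 15. Setting f'(x) = 0 gives x ∈ {-5/2, 6}.
Since f''(x) = -2x + 7/2, we get f''(-5/2) = 17/2 > 0 ⇒ local minimum; f''(6) = -17/2 < 0 ⇒ local maximum.
The local maximum is f(6) = 84.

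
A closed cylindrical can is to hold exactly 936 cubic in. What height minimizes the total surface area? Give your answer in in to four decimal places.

With radius r and height h, πr²h = 936 so h = 936/(πr²), and S(r) = 2πr² + 2πrh = 2πr² + 2·936/r.
S'(r) = 4πr − 2·936/r² = 0 ⇒ r³ = 936/(2π), so r ≈ 5.3011 and h = 2r ≈ 10.6022.
S''(r) = 4π + 4·936/r³ > 0, so this is the minimum; S ≈ 529.7022.

10.6022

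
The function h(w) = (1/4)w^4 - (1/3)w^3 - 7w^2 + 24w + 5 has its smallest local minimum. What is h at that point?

Critical points: h'(w) = w^3 - w^2 - 14w + 24 vanishes at w = -4, 2, 3.
Second-derivative test with h''(w) = 3w^2 - 2w - 14: h''(-4) = 42 > 0 ⇒ local minimum; h''(2) = -6 < 0 ⇒ local maximum; h''(3) = 7 > 0 ⇒ local minimum.
The smallest local minimum is h(-4) = -353/3.

-353/3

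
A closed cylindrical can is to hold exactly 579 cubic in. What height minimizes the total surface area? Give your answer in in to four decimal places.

9.0336

With radius r and height h, πr²h = 579 so h = 579/(πr²), and S(r) = 2πr² + 2πrh = 2πr² + 2·579/r.
S'(r) = 4πr − 2·579/r² = 0 ⇒ r³ = 579/(2π), so r ≈ 4.5168 and h = 2r ≈ 9.0336.
S''(r) = 4π + 4·579/r³ > 0, so this is the minimum; S ≈ 384.5625.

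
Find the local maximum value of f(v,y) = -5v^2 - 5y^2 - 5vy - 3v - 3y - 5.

∂f/∂v = -10v - 5y - 3 = 0 and ∂f/∂y = -5v - 10y - 3 = 0, so (v, y) = (-1/5, -1/5).
The Hessian has f_{vv} = -10, f_{yy} = -10, f_{vy} = -5, giving D = 75 > 0 with f_{vv} < 0, so the point is a local maximum.
f(-1/5, -1/5) = -22/5.

-22/5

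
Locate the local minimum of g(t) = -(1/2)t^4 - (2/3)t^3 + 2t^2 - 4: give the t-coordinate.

g'(t) = -2t^3 - 2t^2 + 4t. Setting g'(t) = 0 gives t ∈ {-2, 0, 1}.
Since g''(t) = -6t^2 - 4t + 4, we get g''(-2) = -12 < 0 ⇒ local maximum; g''(0) = 4 > 0 ⇒ local minimum; g''(1) = -6 < 0 ⇒ local maximum.
So the local minimum value is g(0) = -4.

0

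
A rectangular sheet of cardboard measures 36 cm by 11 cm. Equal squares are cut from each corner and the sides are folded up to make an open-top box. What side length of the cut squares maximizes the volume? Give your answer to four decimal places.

2.5078

With cut size x, the volume is V(x) = x(36 − 2x)(11 − 2x) for 0 < x < 5.5.
V'(x) = 12x^2 − 188x + 396. Setting V'(x) = 0 gives x ≈ 2.5078 (the root in (0, 5.5)).
V''(x) = 24x − 188 is negative there, so this is the maximum; V ≈ 465.0039.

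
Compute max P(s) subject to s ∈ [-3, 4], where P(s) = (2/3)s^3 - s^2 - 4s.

P'(s) = 2s^2 - 2s - 4, which vanishes at s = -1 and s = 2.
Candidates: P(-3) = -15,  P(-1) = 7/3,  P(2) = -20/3,  P(4) = 32/3.
So the maximum is P(4) = 32/3.

32/3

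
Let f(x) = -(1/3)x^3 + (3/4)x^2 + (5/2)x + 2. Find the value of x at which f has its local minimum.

f'(x) = -x^2 + (3/2)x + 5/2 = 0 at x = -1, 5/2.
Since f''(x) = -2x + 3/2, we get f''(-1) = 7/2 > 0 ⇒ local minimum; f''(5/2) = -7/2 < 0 ⇒ local maximum.
Thus f has its local minimum at x = -1, with value 7/12.

-1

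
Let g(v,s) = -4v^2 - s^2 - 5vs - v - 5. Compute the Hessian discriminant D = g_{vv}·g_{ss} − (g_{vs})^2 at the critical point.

-9

∂g/∂v = -8v - 5s - 1 = 0 and ∂g/∂s = -5v - 2s = 0, so (v, s) = (2/9, -5/9).
The Hessian has g_{vv} = -8, g_{ss} = -2, g_{vs} = -5, giving D = -9 < 0, so the point is a saddle point.
D = (-8)·(-2) − (-5)^2 = -9.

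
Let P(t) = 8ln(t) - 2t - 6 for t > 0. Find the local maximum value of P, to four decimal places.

P'(t) = 8/t − 2 = 0 gives t = 4.
P''(t) = -8/t², which is negative for t > 0, so this is a local maximum.
P(4) = 8·ln(4) - 8 - 6 ≈ -2.9096.

-2.9096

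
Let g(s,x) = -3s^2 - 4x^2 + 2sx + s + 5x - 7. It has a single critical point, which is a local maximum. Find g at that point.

-219/44

∂g/∂s = -6s + 2x + 1 = 0 and ∂g/∂x = 2s - 8x + 5 = 0, so (s, x) = (9/22, 8/11).
The Hessian has g_{ss} = -6, g_{xx} = -8, g_{sx} = 2, giving D = 44 > 0 with g_{ss} < 0, so the point is a local maximum.
g(9/22, 8/11) = -219/44.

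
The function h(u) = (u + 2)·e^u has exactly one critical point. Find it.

-3

h'(u) = 1·e^u + (u + 2)·1·e^u = (u + 3)·e^u. Since e^u > 0, the only critical point is u = -3.
h''(-3) has the same sign as 1 > 0, so this is a local minimum.
h(-3) = (-1)·e^(-3) ≈ -0.0498.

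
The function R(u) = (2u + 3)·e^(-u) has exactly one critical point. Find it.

By the product rule, R'(u) = (-2u - 1)·e^(-u). Since e^(-u) > 0, the only critical point is u = -1/2.
R''(-1/2) has the same sign as -2 < 0, so this is a local maximum.
R(-1/2) = (2)·e^(1/2) ≈ 3.2974.

-1/2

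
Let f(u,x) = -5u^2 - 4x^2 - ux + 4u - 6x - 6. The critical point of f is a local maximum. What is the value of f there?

-206/79

∂f/∂u = -10u - x + 4 = 0 and ∂f/∂x = -u - 8x - 6 = 0, so (u, x) = (38/79, -64/79).
The Hessian has f_{uu} = -10, f_{xx} = -8, f_{ux} = -1, giving D = 79 > 0 with f_{uu} < 0, so the point is a local maximum.
f(38/79, -64/79) = -206/79.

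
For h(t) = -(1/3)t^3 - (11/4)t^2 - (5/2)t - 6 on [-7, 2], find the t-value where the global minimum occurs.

2

The derivative is -t^2 - (11/2)t - 5/2, which vanishes at t = -5 and t = -1/2.
Compare values at every candidate in [-7, 2]: h(-7) = -107/12,  h(-5) = -247/12,  h(-1/2) = -259/48,  h(2) = -74/3.
The minimum over the interval is -74/3, attained at t = 2.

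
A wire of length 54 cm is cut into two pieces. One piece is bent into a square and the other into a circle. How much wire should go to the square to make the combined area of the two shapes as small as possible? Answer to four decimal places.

Let x be the length used for the square. Square side x/4; circle radius (54−x)/(2π).
A(x) = (x/4)² + π·((54−x)/(2π))² = x²/16 + (54−x)²/(4π) for 0 ≤ x ≤ 54. A'(x) = x/8 − (54−x)/(2π) = 0 gives x = 4·54/(π+4) ≈ 30.2454.
A'' = 1/8 + 1/(2π) > 0, so this gives the minimum combined area; x ≈ 30.2454 cm to the square.

30.2454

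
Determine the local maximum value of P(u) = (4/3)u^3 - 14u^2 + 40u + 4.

P'(u) = 4u^2 - 28u + 40 = 0 at u = 2, 5.
P''(u) = 8u - 28. P''(2) = -12 < 0 ⇒ local maximum; P''(5) = 12 > 0 ⇒ local minimum.
Thus P has its local maximum at u = 2, with value 116/3.

116/3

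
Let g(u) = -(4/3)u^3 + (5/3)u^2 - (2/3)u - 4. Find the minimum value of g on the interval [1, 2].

The derivative is -4u^2 + (10/3)u - 2/3, which has no zeros in [1, 2].
Evaluating at the critical points and endpoints: g(1) = -13/3; g(2) = -28/3.
So the minimum is g(2) = -28/3.

-28/3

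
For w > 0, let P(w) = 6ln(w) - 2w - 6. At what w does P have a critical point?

P'(w) = 6/w − 2 = 0 gives w = 3.
P''(w) = -6/w², which is negative for w > 0, so this is a local maximum.
P(3) = 6·ln(3) - 6 - 6 ≈ -5.4083.

3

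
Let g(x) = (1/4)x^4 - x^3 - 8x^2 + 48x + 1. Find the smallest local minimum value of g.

-191

g'(x) = x^3 - 3x^2 - 16x + 48. Setting g'(x) = 0 gives x ∈ {-4, 3, 4}.
g''(x) = 3x^2 - 6x - 16. g''(-4) = 56 > 0 ⇒ local minimum; g''(3) = -7 < 0 ⇒ local maximum; g''(4) = 8 > 0 ⇒ local minimum.
Thus g has its smallest local minimum at x = -4, with value -191.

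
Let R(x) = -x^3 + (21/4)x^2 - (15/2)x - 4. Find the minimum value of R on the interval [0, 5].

Differentiating, R'(x) = -3x^2 + (21/2)x - 15/2; which vanishes at x = 1 and x = 5/2.
Compare values at every candidate in [0, 5]: R(0) = -4; R(1) = -29/4; R(5/2) = -89/16; R(5) = -141/4.
The minimum over the interval is -141/4, attained at x = 5.

-141/4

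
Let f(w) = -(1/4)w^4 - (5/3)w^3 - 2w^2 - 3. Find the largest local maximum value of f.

f'(w) = -w^3 - 5w^2 - 4w. Setting f'(w) = 0 gives w ∈ {-4, -1, 0}.
Since f''(w) = -3w^2 - 10w - 4, we get f''(-4) = -12 < 0 ⇒ local maximum; f''(-1) = 3 > 0 ⇒ local minimum; f''(0) = -4 < 0 ⇒ local maximum.
Thus f has its largest local maximum at w = -4, with value 23/3.

23/3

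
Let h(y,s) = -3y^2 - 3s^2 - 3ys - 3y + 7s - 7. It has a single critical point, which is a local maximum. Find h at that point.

∂h/∂y = -6y - 3s - 3 = 0 and ∂h/∂s = -3y - 6s + 7 = 0, so (y, s) = (-13/9, 17/9).
The Hessian has h_{yy} = -6, h_{ss} = -6, h_{ys} = -3, giving D = 27 > 0 with h_{yy} < 0, so the point is a local maximum.
h(-13/9, 17/9) = 16/9.

16/9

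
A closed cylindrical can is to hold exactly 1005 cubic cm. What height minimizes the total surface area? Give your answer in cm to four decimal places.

With radius r and height h, πr²h = 1005 so h = 1005/(πr²), and S(r) = 2πr² + 2πrh = 2πr² + 2·1005/r.
S'(r) = 4πr − 2·1005/r² = 0 ⇒ r³ = 1005/(2π), so r ≈ 5.4283 and h = 2r ≈ 10.8566.
S''(r) = 4π + 4·1005/r³ > 0, so this is the minimum; S ≈ 555.4248.

10.8566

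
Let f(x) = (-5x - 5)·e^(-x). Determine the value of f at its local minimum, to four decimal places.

f'(x) = (-5)·e^(-x) + (-5x - 5)·(-1)·e^(-x) = (5x)·e^(-x). Since e^(-x) > 0, the only critical point is x = 0.
f''(0) has the same sign as 5 > 0, so this is a local minimum.
f(0) = (-5)·e^(0) ≈ -5.0000.

-5.0000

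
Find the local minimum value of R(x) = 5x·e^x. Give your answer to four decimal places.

Differentiating with the product rule gives R'(x) = (5x + 5)·e^x. Since e^x > 0, the only critical point is x = -1.
R''(-1) has the same sign as 5 > 0, so this is a local minimum.
R(-1) = (-5)·e^(-1) ≈ -1.8394.

-1.8394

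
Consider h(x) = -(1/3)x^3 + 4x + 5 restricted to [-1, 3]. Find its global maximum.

Differentiating, h'(x) = -x^2 + 4; whose only zero in [-1, 3] is x = 2.
Evaluating at the critical points and endpoints: h(-1) = 4/3; h(2) = 31/3; h(3) = 8.
So the maximum is h(2) = 31/3.

31/3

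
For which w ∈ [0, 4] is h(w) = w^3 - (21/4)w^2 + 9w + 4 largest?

4

h'(w) = 3w^2 - (21/2)w + 9, which vanishes at w = 3/2 and w = 2.
Compare values at every candidate in [0, 4]: h(0) = 4, h(3/2) = 145/16, h(2) = 9, h(4) = 20.
So the maximum is h(4) = 20.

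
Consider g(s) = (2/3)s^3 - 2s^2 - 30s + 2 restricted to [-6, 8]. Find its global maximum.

56

g'(s) = 2s^2 - 4s - 30, which vanishes at s = -3 and s = 5.
Compare values at every candidate in [-6, 8]: g(-6) = -34, g(-3) = 56, g(5) = -344/3, g(8) = -74/3.
So the maximum is g(-3) = 56.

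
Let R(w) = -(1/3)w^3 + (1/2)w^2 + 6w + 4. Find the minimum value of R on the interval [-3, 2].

The derivative is -w^2 + w + 6, whose only zero in [-3, 2] is w = -2.
Evaluating at the critical points and endpoints: R(-3) = -1/2; R(-2) = -10/3; R(2) = 46/3.
Hence the absolute minimum is -10/3 at w = -2.

-10/3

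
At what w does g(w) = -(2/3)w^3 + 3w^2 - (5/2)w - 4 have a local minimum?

g'(w) = -2w^2 + 6w - 5/2 = 0 at w = 1/2, 5/2.
Since g''(w) = -4w + 6, we get g''(1/2) = 4 > 0 ⇒ local minimum; g''(5/2) = -4 < 0 ⇒ local maximum.
So the local minimum value is g(1/2) = -55/12.

1/2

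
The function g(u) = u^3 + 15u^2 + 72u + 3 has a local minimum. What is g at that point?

-109

Critical points: g'(u) = 3u^2 + 30u + 72 vanishes at u = -6, -4.
Second-derivative test with g''(u) = 6u + 30: g''(-6) = -6 < 0 ⇒ local maximum; g''(-4) = 6 > 0 ⇒ local minimum.
The local minimum is g(-4) = -109.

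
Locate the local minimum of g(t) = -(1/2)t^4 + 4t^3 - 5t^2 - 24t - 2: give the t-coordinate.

3

Critical points: g'(t) = -2t^3 + 12t^2 - 10t - 24 vanishes at t = -1, 3, 4.
Since g''(t) = -6t^2 + 24t - 10, we get g''(-1) = -40 < 0 ⇒ local maximum; g''(3) = 8 > 0 ⇒ local minimum; g''(4) = -10 < 0 ⇒ local maximum.
The local minimum is g(3) = -103/2.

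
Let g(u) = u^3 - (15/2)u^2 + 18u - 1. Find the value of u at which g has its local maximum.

2

Critical points: g'(u) = 3u^2 - 15u + 18 vanishes at u = 2, 3.
Since g''(u) = 6u - 15, we get g''(2) = -3 < 0 ⇒ local maximum; g''(3) = 3 > 0 ⇒ local minimum.
So the local maximum value is g(2) = 13.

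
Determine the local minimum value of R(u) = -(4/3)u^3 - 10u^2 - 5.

-265/3

R'(u) = -4u^2 - 20u. Setting R'(u) = 0 gives u ∈ {-5, 0}.
Second-derivative test with R''(u) = -8u - 20: R''(-5) = 20 > 0 ⇒ local minimum; R''(0) = -20 < 0 ⇒ local maximum.
Thus R has its local minimum at u = -5, with value -265/3.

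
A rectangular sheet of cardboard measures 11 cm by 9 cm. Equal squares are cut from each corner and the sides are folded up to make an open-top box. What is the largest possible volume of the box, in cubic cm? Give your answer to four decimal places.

72.4198

With cut size x, the volume is V(x) = x(11 − 2x)(9 − 2x) for 0 < x < 4.5.
V'(x) = 12x^2 − 80x + 99. Setting V'(x) = 0 gives x ≈ 1.6419 (the root in (0, 4.5)).
V''(x) = 24x − 80 is negative there, so this is the maximum; V ≈ 72.4198.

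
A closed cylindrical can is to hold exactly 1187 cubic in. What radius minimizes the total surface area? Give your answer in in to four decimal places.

5.7380

With radius r and height h, πr²h = 1187 so h = 1187/(πr²), and S(r) = 2πr² + 2πrh = 2πr² + 2·1187/r.
S'(r) = 4πr − 2·1187/r² = 0 ⇒ r³ = 1187/(2π), so r ≈ 5.7380 and h = 2r ≈ 11.4759.
S''(r) = 4π + 4·1187/r³ > 0, so this is the minimum; S ≈ 620.6046.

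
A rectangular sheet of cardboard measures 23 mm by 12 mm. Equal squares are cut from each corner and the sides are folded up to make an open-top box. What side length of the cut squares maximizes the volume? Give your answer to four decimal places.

With cut size x, the volume is V(x) = x(23 − 2x)(12 − 2x) for 0 < x < 6.
V'(x) = 12x^2 − 140x + 276. Setting V'(x) = 0 gives x ≈ 2.5125 (the root in (0, 6)).
V''(x) = 24x − 140 is negative there, so this is the maximum; V ≈ 315.0063.

2.5125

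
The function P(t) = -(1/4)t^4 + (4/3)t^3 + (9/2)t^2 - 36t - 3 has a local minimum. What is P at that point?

-219/4

Critical points: P'(t) = -t^3 + 4t^2 + 9t - 36 vanishes at t = -3, 3, 4.
Second-derivative test with P''(t) = -3t^2 + 8t + 9: P''(-3) = -42 < 0 ⇒ local maximum; P''(3) = 6 > 0 ⇒ local minimum; P''(4) = -7 < 0 ⇒ local maximum.
Thus P has its local minimum at t = 3, with value -219/4.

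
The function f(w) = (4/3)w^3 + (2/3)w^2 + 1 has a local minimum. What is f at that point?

f'(w) = 4w^2 + (4/3)w. Setting f'(w) = 0 gives w ∈ {-1/3, 0}.
Since f''(w) = 8w + 4/3, we get f''(-1/3) = -4/3 < 0 ⇒ local maximum; f''(0) = 4/3 > 0 ⇒ local minimum.
Thus f has its local minimum at w = 0, with value 1.

1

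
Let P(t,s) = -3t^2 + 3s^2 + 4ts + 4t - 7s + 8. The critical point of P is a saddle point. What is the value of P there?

∂P/∂t = -6t + 4s + 4 = 0 and ∂P/∂s = 4t + 6s - 7 = 0, so (t, s) = (1, 1/2).
The Hessian has P_{tt} = -6, P_{ss} = 6, P_{ts} = 4, giving D = -52 < 0, so the point is a saddle point.
P(1, 1/2) = 33/4.

33/4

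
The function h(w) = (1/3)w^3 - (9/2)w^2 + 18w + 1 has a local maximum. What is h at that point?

h'(w) = w^2 - 9w + 18 = 0 at w = 3, 6.
Since h''(w) = 2w - 9, we get h''(3) = -3 < 0 ⇒ local maximum; h''(6) = 3 > 0 ⇒ local minimum.
So the local maximum value is h(3) = 47/2.

47/2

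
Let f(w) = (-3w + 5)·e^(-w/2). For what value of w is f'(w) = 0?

11/3

By the product rule, f'(w) = ((3/2)w - 11/2)·e^(-w/2). Since e^(-w/2) > 0, the only critical point is w = 11/3.
f''(11/3) has the same sign as 3/2 > 0, so this is a local minimum.
f(11/3) = (-6)·e^(-11/6) ≈ -0.9593.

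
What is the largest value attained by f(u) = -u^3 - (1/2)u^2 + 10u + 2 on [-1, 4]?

683/54

f'(u) = -3u^2 - u + 10, whose only zero in [-1, 4] is u = 5/3.
Evaluating at the critical points and endpoints: f(-1) = -15/2; f(5/3) = 683/54; f(4) = -30.
The maximum over the interval is 683/54, attained at u = 5/3.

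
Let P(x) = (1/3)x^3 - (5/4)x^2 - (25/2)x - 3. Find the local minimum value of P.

P'(x) = x^2 - (5/2)x - 25/2. Setting P'(x) = 0 gives x ∈ {-5/2, 5}.
Second-derivative test with P''(x) = 2x - 5/2: P''(-5/2) = -15/2 < 0 ⇒ local maximum; P''(5) = 15/2 > 0 ⇒ local minimum.
So the local minimum value is P(5) = -661/12.

-661/12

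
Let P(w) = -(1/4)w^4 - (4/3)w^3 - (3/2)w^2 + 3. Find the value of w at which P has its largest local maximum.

P'(w) = -w^3 - 4w^2 - 3w = 0 at w = -3, -1, 0.
Since P''(w) = -3w^2 - 8w - 3, we get P''(-3) = -6 < 0 ⇒ local maximum; P''(-1) = 2 > 0 ⇒ local minimum; P''(0) = -3 < 0 ⇒ local maximum.
The largest local maximum is P(-3) = 21/4.

-3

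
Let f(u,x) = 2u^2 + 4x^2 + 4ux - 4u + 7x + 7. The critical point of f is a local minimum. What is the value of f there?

∂f/∂u = 4u + 4x - 4 = 0 and ∂f/∂x = 4u + 8x + 7 = 0, so (u, x) = (15/4, -11/4).
The Hessian has f_{uu} = 4, f_{xx} = 8, f_{ux} = 4, giving D = 16 > 0 with f_{uu} > 0, so the point is a local minimum.
f(15/4, -11/4) = -81/8.

-81/8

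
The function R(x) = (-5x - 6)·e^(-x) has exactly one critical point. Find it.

Differentiating with the product rule gives R'(x) = (5x + 1)·e^(-x). Since e^(-x) > 0, the only critical point is x = -1/5.
R''(-1/5) has the same sign as 5 > 0, so this is a local minimum.
R(-1/5) = (-5)·e^(1/5) ≈ -6.1070.

-1/5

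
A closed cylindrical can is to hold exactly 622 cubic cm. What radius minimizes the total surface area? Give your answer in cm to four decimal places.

4.6260

With radius r and height h, πr²h = 622 so h = 622/(πr²), and S(r) = 2πr² + 2πrh = 2πr² + 2·622/r.
S'(r) = 4πr − 2·622/r² = 0 ⇒ r³ = 622/(2π), so r ≈ 4.6260 and h = 2r ≈ 9.2520.
S''(r) = 4π + 4·622/r³ > 0, so this is the minimum; S ≈ 403.3742.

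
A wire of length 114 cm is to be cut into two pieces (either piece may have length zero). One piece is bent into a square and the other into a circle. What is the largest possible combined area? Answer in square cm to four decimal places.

1034.1888

Let x be the length used for the square. Square side x/4; circle radius (114−x)/(2π).
A(x) = (x/4)² + π·((114−x)/(2π))² = x²/16 + (114−x)²/(4π) for 0 ≤ x ≤ 114. A'(x) = x/8 − (114−x)/(2π) = 0 gives x = 4·114/(π+4) ≈ 63.8513.
A'' > 0, so the interior critical point is a minimum; the maximum is at an endpoint. A(0) = 1034.1888 and A(114) = 812.2500, so the largest area is 1034.1888.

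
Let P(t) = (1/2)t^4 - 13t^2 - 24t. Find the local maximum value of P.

23/2

Critical points: P'(t) = 2t^3 - 26t - 24 vanishes at t = -3, -1, 4.
Since P''(t) = 6t^2 - 26, we get P''(-3) = 28 > 0 ⇒ local minimum; P''(-1) = -20 < 0 ⇒ local maximum; P''(4) = 70 > 0 ⇒ local minimum.
The local maximum is P(-1) = 23/2.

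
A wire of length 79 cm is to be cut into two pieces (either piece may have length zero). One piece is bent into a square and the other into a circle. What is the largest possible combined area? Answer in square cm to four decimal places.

Let x be the length used for the square. Square side x/4; circle radius (79−x)/(2π).
A(x) = (x/4)² + π·((79−x)/(2π))² = x²/16 + (79−x)²/(4π) for 0 ≤ x ≤ 79. A'(x) = x/8 − (79−x)/(2π) = 0 gives x = 4·79/(π+4) ≈ 44.2478.
A'' > 0, so the interior critical point is a minimum; the maximum is at an endpoint. A(0) = 496.6430 and A(79) = 390.0625, so the largest area is 496.6430.

496.6430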